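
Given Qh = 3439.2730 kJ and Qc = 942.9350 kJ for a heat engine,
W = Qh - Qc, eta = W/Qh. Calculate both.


W = 3439.2730 - 942.9350 = 2496.3380 kJ
eta = 2496.3380 / 3439.2730 = 0.7258 = 72.5833%

W = 2496.3380 kJ, eta = 72.5833%


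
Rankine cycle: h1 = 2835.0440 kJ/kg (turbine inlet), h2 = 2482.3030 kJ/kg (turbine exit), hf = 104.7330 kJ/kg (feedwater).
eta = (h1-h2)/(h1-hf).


W = 352.7410 kJ/kg
Q_in = 2730.3110 kJ/kg
eta = 0.1292 = 12.9194%

eta = 12.9194%


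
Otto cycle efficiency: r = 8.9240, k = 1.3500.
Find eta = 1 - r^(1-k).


r^(k-1) = 2.1513
eta = 1 - 1/2.1513 = 0.5352 = 53.5159%

53.5159%


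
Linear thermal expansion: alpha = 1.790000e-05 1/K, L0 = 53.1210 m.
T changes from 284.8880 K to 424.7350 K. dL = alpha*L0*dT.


dT = 139.8470 K
dL = 1.790000e-05 * 53.1210 * 139.8470 = 0.132976 m
L_final = 53.253976 m

dL = 0.132976 m


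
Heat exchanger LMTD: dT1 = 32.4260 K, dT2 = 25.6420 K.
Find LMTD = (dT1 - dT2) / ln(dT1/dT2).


dT1/dT2 = 1.2646
ln(dT1/dT2) = 0.2347
LMTD = 6.7840 / 0.2347 = 28.9014 K

28.9014 K


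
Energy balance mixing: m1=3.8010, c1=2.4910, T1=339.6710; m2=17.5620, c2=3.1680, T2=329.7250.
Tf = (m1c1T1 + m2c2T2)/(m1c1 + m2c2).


num = 21560.8211
den = 65.1047
Tf = 331.1715 K

331.1715 K


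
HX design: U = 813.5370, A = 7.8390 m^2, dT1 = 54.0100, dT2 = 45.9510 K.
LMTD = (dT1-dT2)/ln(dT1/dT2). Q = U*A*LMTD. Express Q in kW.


LMTD = 49.8720 K
Q = 813.5370 * 7.8390 * 49.8720 = 318049.6813 W = 318.0497 kW

318.0497 kW


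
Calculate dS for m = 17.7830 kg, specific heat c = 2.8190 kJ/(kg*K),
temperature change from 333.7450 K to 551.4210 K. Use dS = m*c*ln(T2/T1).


T2/T1 = 1.6522
ln(T2/T1) = 0.5021
dS = 17.7830 * 2.8190 * 0.5021 = 25.1715 kJ/K

25.1715 kJ/K


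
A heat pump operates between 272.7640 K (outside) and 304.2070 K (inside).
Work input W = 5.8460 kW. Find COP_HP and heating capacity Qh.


COP = 304.2070 / 31.4430 = 9.6749
Qh = 9.6749 * 5.8460 = 56.5593 kW

COP = 9.6749, Qh = 56.5593 kW


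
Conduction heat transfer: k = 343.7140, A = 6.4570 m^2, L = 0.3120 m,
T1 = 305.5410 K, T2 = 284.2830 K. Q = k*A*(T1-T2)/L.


dT = 21.2580 K
Q = 343.7140 * 6.4570 * 21.2580 / 0.3120 = 151215.3284 W

151215.3284 W


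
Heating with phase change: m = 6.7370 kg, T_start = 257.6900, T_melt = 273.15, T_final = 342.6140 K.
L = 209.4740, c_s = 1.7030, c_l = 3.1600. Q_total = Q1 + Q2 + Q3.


Q1 (sensible, solid) = 6.7370 * 1.7030 * 15.4600 = 177.3743 kJ
Q2 (latent) = 6.7370 * 209.4740 = 1411.2263 kJ
Q3 (sensible, liquid) = 6.7370 * 3.1600 * 69.4640 = 1478.8135 kJ
Q_total = 3067.4142 kJ

3067.4142 kJ


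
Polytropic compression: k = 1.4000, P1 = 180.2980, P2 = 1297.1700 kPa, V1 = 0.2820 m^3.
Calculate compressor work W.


(k-1)/k = 0.2857
(P2/P1)^exp = 1.7574
W = 3.5000 * 180.2980 * 0.2820 * (1.7574 - 1) = 134.7740 kJ

134.7740 kJ


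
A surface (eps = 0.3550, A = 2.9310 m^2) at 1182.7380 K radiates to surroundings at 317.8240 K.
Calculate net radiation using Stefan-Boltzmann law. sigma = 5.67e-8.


T^4 = 1.9568e+12
Tsurr^4 = 1.0203e+10
Q = 0.3550 * 5.67e-8 * 2.9310 * 1.9466e+12 = 114844.7069 W

114844.7069 W


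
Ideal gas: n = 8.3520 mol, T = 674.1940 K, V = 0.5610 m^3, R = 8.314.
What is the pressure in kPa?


P = nRT/V = 8.3520 * 8.314 * 674.1940 / 0.5610
= 46815.0389 / 0.5610 = 83449.2673 Pa = 83.4493 kPa

83.4493 kPa


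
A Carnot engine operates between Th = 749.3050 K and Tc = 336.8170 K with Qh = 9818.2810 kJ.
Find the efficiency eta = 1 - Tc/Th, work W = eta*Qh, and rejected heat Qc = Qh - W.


eta = 1 - 336.8170/749.3050 = 0.5505
W = 0.5505 * 9818.2810 = 5404.9060 kJ
Qc = 9818.2810 - 5404.9060 = 4413.3750 kJ

eta = 55.0494%, W = 5404.9060 kJ, Qc = 4413.3750 kJ


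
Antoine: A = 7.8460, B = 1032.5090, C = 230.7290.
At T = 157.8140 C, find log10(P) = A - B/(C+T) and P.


C+T = 388.5430
B/(C+T) = 2.6574
log10(P) = 7.8460 - 2.6574 = 5.1886
P = 10^5.1886 = 154387.9148 mmHg

154387.9148 mmHg


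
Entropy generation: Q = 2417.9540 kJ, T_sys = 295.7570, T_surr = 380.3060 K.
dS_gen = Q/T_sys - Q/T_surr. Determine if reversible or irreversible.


dS_sys = 2417.9540/295.7570 = 8.1755 kJ/K
dS_surr = -2417.9540/380.3060 = -6.3579 kJ/K
dS_gen = 8.1755 - 6.3579 = 1.8176 kJ/K (irreversible)

dS_gen = 1.8176 kJ/K, irreversible


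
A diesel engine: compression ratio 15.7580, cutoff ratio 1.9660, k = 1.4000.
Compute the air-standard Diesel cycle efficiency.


r^(k-1) = 3.0130
rc^k = 2.5764
eta = 0.6131 = 61.3128%

61.3128%


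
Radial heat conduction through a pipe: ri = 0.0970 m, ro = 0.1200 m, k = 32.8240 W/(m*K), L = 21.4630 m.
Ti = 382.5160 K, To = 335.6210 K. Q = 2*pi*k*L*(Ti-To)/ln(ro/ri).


dT = 46.8950 K
ln(ro/ri) = 0.2128
Q = 2*pi*32.8240*21.4630*46.8950 / 0.2128 = 975564.4670 W

975564.4670 W


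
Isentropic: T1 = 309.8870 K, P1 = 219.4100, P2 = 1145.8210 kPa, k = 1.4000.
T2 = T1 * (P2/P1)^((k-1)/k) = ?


(k-1)/k = 0.2857
(P2/P1)^exp = 1.6036
T2 = 309.8870 * 1.6036 = 496.9427 K

496.9427 K


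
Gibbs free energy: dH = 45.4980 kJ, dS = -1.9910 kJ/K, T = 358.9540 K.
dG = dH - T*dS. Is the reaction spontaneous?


T*dS = 358.9540 * -1.9910 = -714.6774 kJ
dG = 45.4980 + 714.6774 = 760.1754 kJ (non-spontaneous)

dG = 760.1754 kJ, non-spontaneous


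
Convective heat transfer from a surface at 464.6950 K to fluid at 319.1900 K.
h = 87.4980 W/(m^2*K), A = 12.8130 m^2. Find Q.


dT = 145.5050 K
Q = 87.4980 * 12.8130 * 145.5050 = 163127.3832 W

163127.3832 W


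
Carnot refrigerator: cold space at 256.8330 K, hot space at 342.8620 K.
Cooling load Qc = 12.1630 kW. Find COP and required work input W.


COP = 256.8330 / 86.0290 = 2.9854
W = 12.1630 / 2.9854 = 4.0741 kW

COP = 2.9854, W = 4.0741 kW


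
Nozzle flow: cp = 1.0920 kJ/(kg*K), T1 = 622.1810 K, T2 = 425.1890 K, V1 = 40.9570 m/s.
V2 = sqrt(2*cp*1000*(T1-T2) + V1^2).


dT = 196.9920 K
2*cp*1000*dT = 430230.5280
V1^2 = 1677.4758
V2 = sqrt(431908.0038) = 657.1971 m/s

657.1971 m/s


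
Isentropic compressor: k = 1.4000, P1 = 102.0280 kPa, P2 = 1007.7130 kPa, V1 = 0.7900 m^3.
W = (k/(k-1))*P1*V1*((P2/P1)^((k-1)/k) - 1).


(k-1)/k = 0.2857
(P2/P1)^exp = 1.9239
W = 3.5000 * 102.0280 * 0.7900 * (1.9239 - 1) = 260.6315 kJ

260.6315 kJ


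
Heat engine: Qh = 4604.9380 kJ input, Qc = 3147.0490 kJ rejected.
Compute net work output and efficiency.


W = 4604.9380 - 3147.0490 = 1457.8890 kJ
eta = 1457.8890 / 4604.9380 = 0.3166 = 31.6593%

W = 1457.8890 kJ, eta = 31.6593%


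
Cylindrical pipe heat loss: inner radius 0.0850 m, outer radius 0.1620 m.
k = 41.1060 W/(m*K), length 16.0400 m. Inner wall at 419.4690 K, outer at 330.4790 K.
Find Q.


dT = 88.9900 K
ln(ro/ri) = 0.6449
Q = 2*pi*41.1060*16.0400*88.9900 / 0.6449 = 571620.6688 W

571620.6688 W


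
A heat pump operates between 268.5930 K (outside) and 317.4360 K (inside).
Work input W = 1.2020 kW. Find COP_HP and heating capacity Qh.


COP = 317.4360 / 48.8430 = 6.4991
Qh = 6.4991 * 1.2020 = 7.8119 kW

COP = 6.4991, Qh = 7.8119 kW


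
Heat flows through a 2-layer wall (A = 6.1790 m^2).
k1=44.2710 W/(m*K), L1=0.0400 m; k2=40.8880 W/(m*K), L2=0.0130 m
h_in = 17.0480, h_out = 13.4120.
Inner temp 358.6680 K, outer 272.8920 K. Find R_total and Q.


R_conv_in = 1/(17.0480*6.1790) = 0.0095
R_1 = 0.0400/(44.2710*6.1790) = 0.0001
R_2 = 0.0130/(40.8880*6.1790) = 5.1455e-05
R_conv_out = 1/(13.4120*6.1790) = 0.0121
R_total = 0.0218 K/W
Q = 85.7760 / 0.0218 = 3942.3683 W

R_total = 0.0218 K/W, Q = 3942.3683 W


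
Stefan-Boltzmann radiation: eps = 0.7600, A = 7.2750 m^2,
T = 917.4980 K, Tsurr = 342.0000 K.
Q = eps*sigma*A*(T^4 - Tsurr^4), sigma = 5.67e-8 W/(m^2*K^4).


T^4 = 7.0863e+11
Tsurr^4 = 1.3681e+10
Q = 0.7600 * 5.67e-8 * 7.2750 * 6.9495e+11 = 217863.1793 W

217863.1793 W


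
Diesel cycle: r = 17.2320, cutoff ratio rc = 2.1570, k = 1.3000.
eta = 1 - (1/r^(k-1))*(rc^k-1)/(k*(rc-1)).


r^(k-1) = 2.3491
rc^k = 2.7165
eta = 0.5142 = 51.4198%

51.4198%


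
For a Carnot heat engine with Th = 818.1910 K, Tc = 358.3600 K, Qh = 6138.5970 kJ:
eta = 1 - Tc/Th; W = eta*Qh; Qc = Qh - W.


eta = 1 - 358.3600/818.1910 = 0.5620
W = 0.5620 * 6138.5970 = 3449.9490 kJ
Qc = 6138.5970 - 3449.9490 = 2688.6480 kJ

eta = 56.2009%, W = 3449.9490 kJ, Qc = 2688.6480 kJ


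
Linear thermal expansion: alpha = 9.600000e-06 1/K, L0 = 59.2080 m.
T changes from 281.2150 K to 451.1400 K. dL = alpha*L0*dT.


dT = 169.9250 K
dL = 9.600000e-06 * 59.2080 * 169.9250 = 0.096585 m
L_final = 59.304585 m

dL = 0.096585 m


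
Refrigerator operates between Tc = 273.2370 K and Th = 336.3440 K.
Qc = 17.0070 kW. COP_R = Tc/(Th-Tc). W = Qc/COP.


COP = 273.2370 / 63.1070 = 4.3297
W = 17.0070 / 4.3297 = 3.9279 kW

COP = 4.3297, W = 3.9279 kW


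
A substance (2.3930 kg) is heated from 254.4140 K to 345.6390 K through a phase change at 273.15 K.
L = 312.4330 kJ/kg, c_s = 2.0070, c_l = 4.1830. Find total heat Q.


Q1 (sensible, solid) = 2.3930 * 2.0070 * 18.7360 = 89.9843 kJ
Q2 (latent) = 2.3930 * 312.4330 = 747.6522 kJ
Q3 (sensible, liquid) = 2.3930 * 4.1830 * 72.4890 = 725.6090 kJ
Q_total = 1563.2455 kJ

1563.2455 kJ


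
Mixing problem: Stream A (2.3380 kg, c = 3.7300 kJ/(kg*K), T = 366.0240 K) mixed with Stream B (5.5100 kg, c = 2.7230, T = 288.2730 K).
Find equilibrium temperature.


num = 7517.1704
den = 23.7245
Tf = 316.8530 K

316.8530 K


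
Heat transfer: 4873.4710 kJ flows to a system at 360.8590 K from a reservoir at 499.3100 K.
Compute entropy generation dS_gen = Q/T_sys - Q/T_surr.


dS_sys = 4873.4710/360.8590 = 13.5052 kJ/K
dS_surr = -4873.4710/499.3100 = -9.7604 kJ/K
dS_gen = 13.5052 - 9.7604 = 3.7448 kJ/K (irreversible)

dS_gen = 3.7448 kJ/K, irreversible


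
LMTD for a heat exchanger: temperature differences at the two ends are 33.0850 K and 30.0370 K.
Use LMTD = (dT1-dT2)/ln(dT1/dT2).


dT1/dT2 = 1.1015
ln(dT1/dT2) = 0.0967
LMTD = 3.0480 / 0.0967 = 31.5365 K

31.5365 K


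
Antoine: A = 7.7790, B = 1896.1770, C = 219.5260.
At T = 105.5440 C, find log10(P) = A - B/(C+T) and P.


C+T = 325.0700
B/(C+T) = 5.8331
log10(P) = 7.7790 - 5.8331 = 1.9459
P = 10^1.9459 = 88.2807 mmHg

88.2807 mmHg


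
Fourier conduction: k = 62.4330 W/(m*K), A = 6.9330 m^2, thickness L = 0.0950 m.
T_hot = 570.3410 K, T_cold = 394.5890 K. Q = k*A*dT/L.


dT = 175.7520 K
Q = 62.4330 * 6.9330 * 175.7520 / 0.0950 = 800777.8922 W

800777.8922 W


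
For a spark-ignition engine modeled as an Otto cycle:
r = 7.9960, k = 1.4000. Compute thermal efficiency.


r^(k-1) = 2.2969
eta = 1 - 1/2.2969 = 0.5646 = 56.4638%

56.4638%


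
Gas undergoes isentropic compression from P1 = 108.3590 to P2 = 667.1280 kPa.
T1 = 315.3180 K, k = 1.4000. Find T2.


(k-1)/k = 0.2857
(P2/P1)^exp = 1.6808
T2 = 315.3180 * 1.6808 = 529.9998 K

529.9998 K


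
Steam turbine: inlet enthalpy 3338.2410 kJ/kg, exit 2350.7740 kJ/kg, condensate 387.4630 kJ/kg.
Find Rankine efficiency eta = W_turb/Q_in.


W = 987.4670 kJ/kg
Q_in = 2950.7780 kJ/kg
eta = 0.3346 = 33.4646%

eta = 33.4646%


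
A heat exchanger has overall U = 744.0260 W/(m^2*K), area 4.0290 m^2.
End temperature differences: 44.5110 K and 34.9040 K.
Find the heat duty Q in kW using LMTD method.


LMTD = 39.5130 K
Q = 744.0260 * 4.0290 * 39.5130 = 118447.4848 W = 118.4475 kW

118.4475 kW


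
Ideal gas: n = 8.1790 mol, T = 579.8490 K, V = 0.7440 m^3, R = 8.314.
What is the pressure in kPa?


P = nRT/V = 8.1790 * 8.314 * 579.8490 / 0.7440
= 39429.8514 / 0.7440 = 52997.1122 Pa = 52.9971 kPa

52.9971 kPa


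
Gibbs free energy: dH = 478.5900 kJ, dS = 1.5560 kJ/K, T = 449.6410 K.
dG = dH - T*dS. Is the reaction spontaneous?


T*dS = 449.6410 * 1.5560 = 699.6414 kJ
dG = 478.5900 - 699.6414 = -221.0514 kJ (spontaneous)

dG = -221.0514 kJ, spontaneous


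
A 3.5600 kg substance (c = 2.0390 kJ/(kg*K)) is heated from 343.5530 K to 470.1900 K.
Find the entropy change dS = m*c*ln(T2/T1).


T2/T1 = 1.3686
ln(T2/T1) = 0.3138
dS = 3.5600 * 2.0390 * 0.3138 = 2.2778 kJ/K

2.2778 kJ/K


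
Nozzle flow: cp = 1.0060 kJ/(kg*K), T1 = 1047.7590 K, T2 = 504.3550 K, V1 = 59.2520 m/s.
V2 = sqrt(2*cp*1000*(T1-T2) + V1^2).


dT = 543.4040 K
2*cp*1000*dT = 1093328.8480
V1^2 = 3510.7995
V2 = sqrt(1096839.6475) = 1047.3011 m/s

1047.3011 m/s


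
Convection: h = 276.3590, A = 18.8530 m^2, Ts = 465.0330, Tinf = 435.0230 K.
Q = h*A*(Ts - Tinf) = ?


dT = 30.0100 K
Q = 276.3590 * 18.8530 * 30.0100 = 156357.9888 W

156357.9888 W


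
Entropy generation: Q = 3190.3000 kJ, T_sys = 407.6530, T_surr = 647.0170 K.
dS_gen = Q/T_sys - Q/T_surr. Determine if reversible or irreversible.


dS_sys = 3190.3000/407.6530 = 7.8260 kJ/K
dS_surr = -3190.3000/647.0170 = -4.9308 kJ/K
dS_gen = 7.8260 - 4.9308 = 2.8952 kJ/K (irreversible)

dS_gen = 2.8952 kJ/K, irreversible


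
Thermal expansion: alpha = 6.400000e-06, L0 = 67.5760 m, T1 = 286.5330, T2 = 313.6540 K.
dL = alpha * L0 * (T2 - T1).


dT = 27.1210 K
dL = 6.400000e-06 * 67.5760 * 27.1210 = 0.011729 m
L_final = 67.587729 m

dL = 0.011729 m


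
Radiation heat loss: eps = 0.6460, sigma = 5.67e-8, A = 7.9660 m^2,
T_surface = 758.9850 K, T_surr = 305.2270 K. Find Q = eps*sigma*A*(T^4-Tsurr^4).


T^4 = 3.3184e+11
Tsurr^4 = 8.6794e+09
Q = 0.6460 * 5.67e-8 * 7.9660 * 3.2316e+11 = 94292.7657 W

94292.7657 W


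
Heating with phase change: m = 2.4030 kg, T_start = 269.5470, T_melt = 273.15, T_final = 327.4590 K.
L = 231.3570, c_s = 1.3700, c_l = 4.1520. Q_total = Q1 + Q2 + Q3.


Q1 (sensible, solid) = 2.4030 * 1.3700 * 3.6030 = 11.8615 kJ
Q2 (latent) = 2.4030 * 231.3570 = 555.9509 kJ
Q3 (sensible, liquid) = 2.4030 * 4.1520 * 54.3090 = 541.8548 kJ
Q_total = 1109.6671 kJ

1109.6671 kJ


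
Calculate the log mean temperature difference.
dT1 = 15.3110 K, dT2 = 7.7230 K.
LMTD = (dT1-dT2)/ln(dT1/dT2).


dT1/dT2 = 1.9825
ln(dT1/dT2) = 0.6844
LMTD = 7.5880 / 0.6844 = 11.0876 K

11.0876 K


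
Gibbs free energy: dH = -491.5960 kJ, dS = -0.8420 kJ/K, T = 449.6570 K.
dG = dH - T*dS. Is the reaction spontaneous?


T*dS = 449.6570 * -0.8420 = -378.6112 kJ
dG = -491.5960 + 378.6112 = -112.9848 kJ (spontaneous)

dG = -112.9848 kJ, spontaneous


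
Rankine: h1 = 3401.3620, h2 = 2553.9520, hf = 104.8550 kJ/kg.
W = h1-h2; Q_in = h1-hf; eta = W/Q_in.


W = 847.4100 kJ/kg
Q_in = 3296.5070 kJ/kg
eta = 0.2571 = 25.7063%

eta = 25.7063%


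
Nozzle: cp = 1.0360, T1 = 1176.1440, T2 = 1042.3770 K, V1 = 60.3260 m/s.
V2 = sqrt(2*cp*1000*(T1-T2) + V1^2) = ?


dT = 133.7670 K
2*cp*1000*dT = 277165.2240
V1^2 = 3639.2263
V2 = sqrt(280804.4503) = 529.9099 m/s

529.9099 m/s


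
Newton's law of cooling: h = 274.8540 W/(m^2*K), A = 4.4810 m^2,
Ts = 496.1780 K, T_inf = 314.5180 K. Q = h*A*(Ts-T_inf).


dT = 181.6600 K
Q = 274.8540 * 4.4810 * 181.6600 = 223736.2298 W

223736.2298 W


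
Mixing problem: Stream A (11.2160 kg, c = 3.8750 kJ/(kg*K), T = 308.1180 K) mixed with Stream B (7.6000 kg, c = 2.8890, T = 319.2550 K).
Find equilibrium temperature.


num = 20401.1150
den = 65.4184
Tf = 311.8559 K

311.8559 K


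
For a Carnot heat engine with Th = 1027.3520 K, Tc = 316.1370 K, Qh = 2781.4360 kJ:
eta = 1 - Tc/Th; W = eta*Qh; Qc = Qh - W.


eta = 1 - 316.1370/1027.3520 = 0.6923
W = 0.6923 * 2781.4360 = 1925.5319 kJ
Qc = 2781.4360 - 1925.5319 = 855.9041 kJ

eta = 69.2280%, W = 1925.5319 kJ, Qc = 855.9041 kJ


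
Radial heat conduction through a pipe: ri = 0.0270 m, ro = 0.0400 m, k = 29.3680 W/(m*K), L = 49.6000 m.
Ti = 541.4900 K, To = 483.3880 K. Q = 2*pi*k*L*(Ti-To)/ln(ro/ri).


dT = 58.1020 K
ln(ro/ri) = 0.3930
Q = 2*pi*29.3680*49.6000*58.1020 / 0.3930 = 1352967.5719 W

1352967.5719 W


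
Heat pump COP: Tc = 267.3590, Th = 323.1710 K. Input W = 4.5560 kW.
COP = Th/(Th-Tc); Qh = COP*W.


COP = 323.1710 / 55.8120 = 5.7903
Qh = 5.7903 * 4.5560 = 26.3808 kW

COP = 5.7903, Qh = 26.3808 kW


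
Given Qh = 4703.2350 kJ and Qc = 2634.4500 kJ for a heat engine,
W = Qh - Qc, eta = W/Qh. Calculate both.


W = 4703.2350 - 2634.4500 = 2068.7850 kJ
eta = 2068.7850 / 4703.2350 = 0.4399 = 43.9864%

W = 2068.7850 kJ, eta = 43.9864%


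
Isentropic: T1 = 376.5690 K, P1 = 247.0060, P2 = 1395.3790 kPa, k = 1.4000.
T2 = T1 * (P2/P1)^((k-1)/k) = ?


(k-1)/k = 0.2857
(P2/P1)^exp = 1.6400
T2 = 376.5690 * 1.6400 = 617.5858 K

617.5858 K


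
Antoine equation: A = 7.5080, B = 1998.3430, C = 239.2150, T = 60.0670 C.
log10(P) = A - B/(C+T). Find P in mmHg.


C+T = 299.2820
B/(C+T) = 6.6771
log10(P) = 7.5080 - 6.6771 = 0.8309
P = 10^0.8309 = 6.7745 mmHg

6.7745 mmHg


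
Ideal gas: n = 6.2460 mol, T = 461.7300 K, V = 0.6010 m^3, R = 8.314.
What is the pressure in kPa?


P = nRT/V = 6.2460 * 8.314 * 461.7300 / 0.6010
= 23977.2898 / 0.6010 = 39895.6570 Pa = 39.8957 kPa

39.8957 kPa


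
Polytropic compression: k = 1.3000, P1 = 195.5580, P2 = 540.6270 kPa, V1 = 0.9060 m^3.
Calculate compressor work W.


(k-1)/k = 0.2308
(P2/P1)^exp = 1.2645
W = 4.3333 * 195.5580 * 0.9060 * (1.2645 - 1) = 203.0592 kJ

203.0592 kJ


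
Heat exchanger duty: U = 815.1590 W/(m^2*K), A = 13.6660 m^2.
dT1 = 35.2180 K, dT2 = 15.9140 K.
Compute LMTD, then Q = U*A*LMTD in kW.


LMTD = 24.3014 K
Q = 815.1590 * 13.6660 * 24.3014 = 270716.5021 W = 270.7165 kW

270.7165 kW


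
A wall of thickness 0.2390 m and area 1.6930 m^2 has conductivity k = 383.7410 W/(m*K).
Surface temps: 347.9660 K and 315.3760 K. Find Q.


dT = 32.5900 K
Q = 383.7410 * 1.6930 * 32.5900 / 0.2390 = 88589.3715 W

88589.3715 W


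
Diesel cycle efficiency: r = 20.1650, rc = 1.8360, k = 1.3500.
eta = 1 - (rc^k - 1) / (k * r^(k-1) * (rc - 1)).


r^(k-1) = 2.8616
rc^k = 2.2711
eta = 0.6064 = 60.6436%

60.6436%


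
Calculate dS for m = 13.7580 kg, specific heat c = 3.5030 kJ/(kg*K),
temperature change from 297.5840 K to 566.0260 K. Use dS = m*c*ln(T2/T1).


T2/T1 = 1.9021
ln(T2/T1) = 0.6429
dS = 13.7580 * 3.5030 * 0.6429 = 30.9862 kJ/K

30.9862 kJ/K


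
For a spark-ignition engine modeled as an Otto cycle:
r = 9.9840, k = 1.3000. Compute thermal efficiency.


r^(k-1) = 1.9943
eta = 1 - 1/1.9943 = 0.4986 = 49.8572%

49.8572%


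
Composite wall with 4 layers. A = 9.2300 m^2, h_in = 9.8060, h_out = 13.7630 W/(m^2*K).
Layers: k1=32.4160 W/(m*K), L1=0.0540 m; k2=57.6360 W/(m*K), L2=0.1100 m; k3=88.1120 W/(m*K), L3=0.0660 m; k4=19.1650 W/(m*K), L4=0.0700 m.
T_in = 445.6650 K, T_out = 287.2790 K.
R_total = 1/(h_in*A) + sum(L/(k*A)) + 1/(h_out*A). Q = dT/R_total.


R_conv_in = 1/(9.8060*9.2300) = 0.0110
R_1 = 0.0540/(32.4160*9.2300) = 0.0002
R_2 = 0.1100/(57.6360*9.2300) = 0.0002
R_3 = 0.0660/(88.1120*9.2300) = 8.1153e-05
R_4 = 0.0700/(19.1650*9.2300) = 0.0004
R_conv_out = 1/(13.7630*9.2300) = 0.0079
R_total = 0.0198 K/W
Q = 158.3860 / 0.0198 = 8005.4751 W

R_total = 0.0198 K/W, Q = 8005.4751 W


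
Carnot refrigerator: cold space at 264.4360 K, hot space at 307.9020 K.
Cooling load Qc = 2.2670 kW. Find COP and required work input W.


COP = 264.4360 / 43.4660 = 6.0837
W = 2.2670 / 6.0837 = 0.3726 kW

COP = 6.0837, W = 0.3726 kW


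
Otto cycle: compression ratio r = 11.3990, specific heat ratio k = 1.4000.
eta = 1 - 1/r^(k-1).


r^(k-1) = 2.6470
eta = 1 - 1/2.6470 = 0.6222 = 62.2208%

62.2208%


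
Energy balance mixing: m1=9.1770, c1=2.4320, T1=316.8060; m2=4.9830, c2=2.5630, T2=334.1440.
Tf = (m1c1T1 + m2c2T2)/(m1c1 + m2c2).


num = 11338.1197
den = 35.0899
Tf = 323.1164 K

323.1164 K


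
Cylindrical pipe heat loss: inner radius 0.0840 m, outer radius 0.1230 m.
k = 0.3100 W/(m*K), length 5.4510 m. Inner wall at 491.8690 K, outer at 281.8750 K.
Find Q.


dT = 209.9940 K
ln(ro/ri) = 0.3814
Q = 2*pi*0.3100*5.4510*209.9940 / 0.3814 = 5846.2972 W

5846.2972 W


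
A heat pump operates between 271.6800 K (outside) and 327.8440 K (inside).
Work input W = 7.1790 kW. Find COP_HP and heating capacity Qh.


COP = 327.8440 / 56.1640 = 5.8373
Qh = 5.8373 * 7.1790 = 41.9057 kW

COP = 5.8373, Qh = 41.9057 kW


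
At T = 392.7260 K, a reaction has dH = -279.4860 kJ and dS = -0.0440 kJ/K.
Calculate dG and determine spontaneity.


T*dS = 392.7260 * -0.0440 = -17.2799 kJ
dG = -279.4860 + 17.2799 = -262.2061 kJ (spontaneous)

dG = -262.2061 kJ, spontaneous


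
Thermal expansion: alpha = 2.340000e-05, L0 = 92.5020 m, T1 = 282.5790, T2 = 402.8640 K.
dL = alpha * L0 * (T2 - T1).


dT = 120.2850 K
dL = 2.340000e-05 * 92.5020 * 120.2850 = 0.260363 m
L_final = 92.762363 m

dL = 0.260363 m


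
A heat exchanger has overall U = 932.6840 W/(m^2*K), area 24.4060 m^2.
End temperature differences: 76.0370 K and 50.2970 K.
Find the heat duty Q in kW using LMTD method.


LMTD = 62.2830 K
Q = 932.6840 * 24.4060 * 62.2830 = 1417754.1577 W = 1417.7542 kW

1417.7542 kW


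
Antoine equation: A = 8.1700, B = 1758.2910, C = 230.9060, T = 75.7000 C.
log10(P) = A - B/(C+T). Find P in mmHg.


C+T = 306.6060
B/(C+T) = 5.7347
log10(P) = 8.1700 - 5.7347 = 2.4353
P = 10^2.4353 = 272.4632 mmHg

272.4632 mmHg


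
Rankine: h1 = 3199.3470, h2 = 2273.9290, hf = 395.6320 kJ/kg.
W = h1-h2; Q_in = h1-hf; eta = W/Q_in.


W = 925.4180 kJ/kg
Q_in = 2803.7150 kJ/kg
eta = 0.3301 = 33.0068%

eta = 33.0068%


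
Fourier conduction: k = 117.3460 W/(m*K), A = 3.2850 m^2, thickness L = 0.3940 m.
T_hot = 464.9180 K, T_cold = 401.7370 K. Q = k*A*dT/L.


dT = 63.1810 K
Q = 117.3460 * 3.2850 * 63.1810 / 0.3940 = 61815.0091 W

61815.0091 W


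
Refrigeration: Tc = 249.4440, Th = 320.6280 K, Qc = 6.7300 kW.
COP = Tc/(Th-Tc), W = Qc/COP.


COP = 249.4440 / 71.1840 = 3.5042
W = 6.7300 / 3.5042 = 1.9205 kW

COP = 3.5042, W = 1.9205 kW


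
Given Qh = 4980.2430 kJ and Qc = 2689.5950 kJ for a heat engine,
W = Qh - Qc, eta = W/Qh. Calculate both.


W = 4980.2430 - 2689.5950 = 2290.6480 kJ
eta = 2290.6480 / 4980.2430 = 0.4599 = 45.9947%

W = 2290.6480 kJ, eta = 45.9947%


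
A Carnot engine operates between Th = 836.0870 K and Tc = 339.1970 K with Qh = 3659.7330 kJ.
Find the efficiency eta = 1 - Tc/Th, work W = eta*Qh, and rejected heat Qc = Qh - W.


eta = 1 - 339.1970/836.0870 = 0.5943
W = 0.5943 * 3659.7330 = 2174.9946 kJ
Qc = 3659.7330 - 2174.9946 = 1484.7384 kJ

eta = 59.4304%, W = 2174.9946 kJ, Qc = 1484.7384 kJ


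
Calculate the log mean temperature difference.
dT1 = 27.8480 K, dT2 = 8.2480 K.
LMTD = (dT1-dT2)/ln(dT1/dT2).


dT1/dT2 = 3.3763
ln(dT1/dT2) = 1.2168
LMTD = 19.6000 / 1.2168 = 16.1080 K

16.1080 K


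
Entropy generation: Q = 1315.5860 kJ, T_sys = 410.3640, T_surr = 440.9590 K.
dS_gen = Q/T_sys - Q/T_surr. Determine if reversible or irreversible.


dS_sys = 1315.5860/410.3640 = 3.2059 kJ/K
dS_surr = -1315.5860/440.9590 = -2.9835 kJ/K
dS_gen = 3.2059 - 2.9835 = 0.2224 kJ/K (irreversible)

dS_gen = 0.2224 kJ/K, irreversible


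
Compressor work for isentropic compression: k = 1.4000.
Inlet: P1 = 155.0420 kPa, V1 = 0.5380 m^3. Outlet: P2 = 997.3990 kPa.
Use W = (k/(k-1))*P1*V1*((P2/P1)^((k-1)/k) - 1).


(k-1)/k = 0.2857
(P2/P1)^exp = 1.7021
W = 3.5000 * 155.0420 * 0.5380 * (1.7021 - 1) = 204.9647 kJ

204.9647 kJ


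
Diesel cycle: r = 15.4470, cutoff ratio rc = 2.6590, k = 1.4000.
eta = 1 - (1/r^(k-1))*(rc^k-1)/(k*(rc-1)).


r^(k-1) = 2.9891
rc^k = 3.9319
eta = 0.5777 = 57.7680%

57.7680%


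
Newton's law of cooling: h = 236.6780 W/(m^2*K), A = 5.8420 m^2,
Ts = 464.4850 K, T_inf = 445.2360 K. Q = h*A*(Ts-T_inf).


dT = 19.2490 K
Q = 236.6780 * 5.8420 * 19.2490 = 26615.0702 W

26615.0702 W


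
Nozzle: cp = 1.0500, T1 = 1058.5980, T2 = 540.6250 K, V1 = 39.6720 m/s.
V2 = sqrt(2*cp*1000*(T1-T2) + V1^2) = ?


dT = 517.9730 K
2*cp*1000*dT = 1087743.3000
V1^2 = 1573.8676
V2 = sqrt(1089317.1676) = 1043.7036 m/s

1043.7036 m/s


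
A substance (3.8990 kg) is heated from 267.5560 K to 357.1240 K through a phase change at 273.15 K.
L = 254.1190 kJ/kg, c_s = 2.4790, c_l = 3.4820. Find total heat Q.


Q1 (sensible, solid) = 3.8990 * 2.4790 * 5.5940 = 54.0695 kJ
Q2 (latent) = 3.8990 * 254.1190 = 990.8100 kJ
Q3 (sensible, liquid) = 3.8990 * 3.4820 * 83.9740 = 1140.0577 kJ
Q_total = 2184.9372 kJ

2184.9372 kJ


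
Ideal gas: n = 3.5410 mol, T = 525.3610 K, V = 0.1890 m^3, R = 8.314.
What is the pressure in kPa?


P = nRT/V = 3.5410 * 8.314 * 525.3610 / 0.1890
= 15466.5616 / 0.1890 = 81833.6595 Pa = 81.8337 kPa

81.8337 kPa


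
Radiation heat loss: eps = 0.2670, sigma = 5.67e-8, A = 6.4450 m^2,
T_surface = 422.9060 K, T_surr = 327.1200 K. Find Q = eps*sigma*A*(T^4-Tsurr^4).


T^4 = 3.1987e+10
Tsurr^4 = 1.1451e+10
Q = 0.2670 * 5.67e-8 * 6.4450 * 2.0537e+10 = 2003.7540 W

2003.7540 W


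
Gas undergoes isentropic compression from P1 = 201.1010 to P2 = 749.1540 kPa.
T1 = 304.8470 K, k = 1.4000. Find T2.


(k-1)/k = 0.2857
(P2/P1)^exp = 1.4561
T2 = 304.8470 * 1.4561 = 443.8841 K

443.8841 K


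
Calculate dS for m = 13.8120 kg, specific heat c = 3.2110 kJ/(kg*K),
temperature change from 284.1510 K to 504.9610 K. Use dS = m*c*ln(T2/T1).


T2/T1 = 1.7771
ln(T2/T1) = 0.5750
dS = 13.8120 * 3.2110 * 0.5750 = 25.5004 kJ/K

25.5004 kJ/K


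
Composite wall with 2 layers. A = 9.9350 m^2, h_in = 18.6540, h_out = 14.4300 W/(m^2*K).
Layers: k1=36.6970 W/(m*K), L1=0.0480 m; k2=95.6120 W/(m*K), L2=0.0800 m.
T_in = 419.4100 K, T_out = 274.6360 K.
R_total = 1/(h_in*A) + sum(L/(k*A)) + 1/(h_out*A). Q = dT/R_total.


R_conv_in = 1/(18.6540*9.9350) = 0.0054
R_1 = 0.0480/(36.6970*9.9350) = 0.0001
R_2 = 0.0800/(95.6120*9.9350) = 8.4219e-05
R_conv_out = 1/(14.4300*9.9350) = 0.0070
R_total = 0.0126 K/W
Q = 144.7740 / 0.0126 = 11501.7977 W

R_total = 0.0126 K/W, Q = 11501.7977 W


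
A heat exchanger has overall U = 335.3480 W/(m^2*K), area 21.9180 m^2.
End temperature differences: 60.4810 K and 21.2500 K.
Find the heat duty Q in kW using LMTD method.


LMTD = 37.5067 K
Q = 335.3480 * 21.9180 * 37.5067 = 275680.3483 W = 275.6803 kW

275.6803 kW


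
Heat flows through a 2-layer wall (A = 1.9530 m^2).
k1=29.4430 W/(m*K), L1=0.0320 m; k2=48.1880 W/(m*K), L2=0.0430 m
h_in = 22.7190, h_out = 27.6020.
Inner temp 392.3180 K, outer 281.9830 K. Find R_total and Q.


R_conv_in = 1/(22.7190*1.9530) = 0.0225
R_1 = 0.0320/(29.4430*1.9530) = 0.0006
R_2 = 0.0430/(48.1880*1.9530) = 0.0005
R_conv_out = 1/(27.6020*1.9530) = 0.0186
R_total = 0.0421 K/W
Q = 110.3350 / 0.0421 = 2620.6830 W

R_total = 0.0421 K/W, Q = 2620.6830 W


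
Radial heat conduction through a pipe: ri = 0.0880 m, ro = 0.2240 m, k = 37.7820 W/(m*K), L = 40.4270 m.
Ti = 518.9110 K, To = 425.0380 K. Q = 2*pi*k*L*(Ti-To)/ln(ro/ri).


dT = 93.8730 K
ln(ro/ri) = 0.9343
Q = 2*pi*37.7820*40.4270*93.8730 / 0.9343 = 964242.7478 W

964242.7478 W


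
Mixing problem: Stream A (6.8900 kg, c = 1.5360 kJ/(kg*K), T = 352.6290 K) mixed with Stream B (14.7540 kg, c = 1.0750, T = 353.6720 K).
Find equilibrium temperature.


num = 9341.3193
den = 26.4436
Tf = 353.2546 K

353.2546 K


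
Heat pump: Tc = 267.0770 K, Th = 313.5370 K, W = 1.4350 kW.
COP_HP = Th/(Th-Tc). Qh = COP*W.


COP = 313.5370 / 46.4600 = 6.7485
Qh = 6.7485 * 1.4350 = 9.6841 kW

COP = 6.7485, Qh = 9.6841 kW


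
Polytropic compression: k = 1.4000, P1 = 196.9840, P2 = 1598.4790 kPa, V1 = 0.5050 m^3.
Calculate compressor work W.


(k-1)/k = 0.2857
(P2/P1)^exp = 1.8188
W = 3.5000 * 196.9840 * 0.5050 * (1.8188 - 1) = 285.0929 kJ

285.0929 kJ


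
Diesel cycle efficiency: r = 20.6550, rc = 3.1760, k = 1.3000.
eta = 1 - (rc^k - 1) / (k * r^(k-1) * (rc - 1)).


r^(k-1) = 2.4803
rc^k = 4.4921
eta = 0.5023 = 50.2296%

50.2296%


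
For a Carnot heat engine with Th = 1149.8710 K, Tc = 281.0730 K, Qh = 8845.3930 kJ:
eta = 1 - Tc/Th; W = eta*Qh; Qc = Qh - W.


eta = 1 - 281.0730/1149.8710 = 0.7556
W = 0.7556 * 8845.3930 = 6683.2364 kJ
Qc = 8845.3930 - 6683.2364 = 2162.1566 kJ

eta = 75.5561%, W = 6683.2364 kJ, Qc = 2162.1566 kJ


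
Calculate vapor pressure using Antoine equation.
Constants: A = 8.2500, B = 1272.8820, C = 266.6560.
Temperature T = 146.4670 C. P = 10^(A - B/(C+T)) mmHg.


C+T = 413.1230
B/(C+T) = 3.0811
log10(P) = 8.2500 - 3.0811 = 5.1689
P = 10^5.1689 = 147529.5036 mmHg

147529.5036 mmHg


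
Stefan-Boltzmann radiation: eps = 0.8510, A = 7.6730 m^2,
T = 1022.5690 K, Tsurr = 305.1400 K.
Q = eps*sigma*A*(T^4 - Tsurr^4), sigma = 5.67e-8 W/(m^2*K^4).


T^4 = 1.0934e+12
Tsurr^4 = 8.6696e+09
Q = 0.8510 * 5.67e-8 * 7.6730 * 1.0847e+12 = 401597.5004 W

401597.5004 W


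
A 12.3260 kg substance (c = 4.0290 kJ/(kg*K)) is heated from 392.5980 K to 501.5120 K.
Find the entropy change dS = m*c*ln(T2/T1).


T2/T1 = 1.2774
ln(T2/T1) = 0.2448
dS = 12.3260 * 4.0290 * 0.2448 = 12.1592 kJ/K

12.1592 kJ/K


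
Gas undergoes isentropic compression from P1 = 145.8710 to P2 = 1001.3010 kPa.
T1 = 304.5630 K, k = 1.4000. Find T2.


(k-1)/k = 0.2857
(P2/P1)^exp = 1.7339
T2 = 304.5630 * 1.7339 = 528.0858 K

528.0858 K


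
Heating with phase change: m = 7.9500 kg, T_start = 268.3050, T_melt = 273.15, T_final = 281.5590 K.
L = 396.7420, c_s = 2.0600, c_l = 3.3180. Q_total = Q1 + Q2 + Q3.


Q1 (sensible, solid) = 7.9500 * 2.0600 * 4.8450 = 79.3466 kJ
Q2 (latent) = 7.9500 * 396.7420 = 3154.0989 kJ
Q3 (sensible, liquid) = 7.9500 * 3.3180 * 8.4090 = 221.8134 kJ
Q_total = 3455.2589 kJ

3455.2589 kJ


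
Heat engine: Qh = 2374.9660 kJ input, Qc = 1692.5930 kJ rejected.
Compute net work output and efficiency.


W = 2374.9660 - 1692.5930 = 682.3730 kJ
eta = 682.3730 / 2374.9660 = 0.2873 = 28.7319%

W = 682.3730 kJ, eta = 28.7319%


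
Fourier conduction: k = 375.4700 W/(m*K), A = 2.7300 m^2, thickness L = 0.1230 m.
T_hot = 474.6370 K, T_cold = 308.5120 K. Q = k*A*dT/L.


dT = 166.1250 K
Q = 375.4700 * 2.7300 * 166.1250 / 0.1230 = 1384419.7052 W

1384419.7052 W


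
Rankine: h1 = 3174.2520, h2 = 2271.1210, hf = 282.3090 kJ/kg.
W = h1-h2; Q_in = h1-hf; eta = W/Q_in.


W = 903.1310 kJ/kg
Q_in = 2891.9430 kJ/kg
eta = 0.3123 = 31.2292%

eta = 31.2292%


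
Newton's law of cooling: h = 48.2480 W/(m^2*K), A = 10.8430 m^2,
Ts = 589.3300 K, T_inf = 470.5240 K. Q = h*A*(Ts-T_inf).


dT = 118.8060 K
Q = 48.2480 * 10.8430 * 118.8060 = 62153.7229 W

62153.7229 W


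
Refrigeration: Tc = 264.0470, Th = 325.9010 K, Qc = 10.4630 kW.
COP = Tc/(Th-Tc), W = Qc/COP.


COP = 264.0470 / 61.8540 = 4.2689
W = 10.4630 / 4.2689 = 2.4510 kW

COP = 4.2689, W = 2.4510 kW


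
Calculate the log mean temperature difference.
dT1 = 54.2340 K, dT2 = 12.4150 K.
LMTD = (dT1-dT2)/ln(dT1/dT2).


dT1/dT2 = 4.3684
ln(dT1/dT2) = 1.4744
LMTD = 41.8190 / 1.4744 = 28.3634 K

28.3634 K


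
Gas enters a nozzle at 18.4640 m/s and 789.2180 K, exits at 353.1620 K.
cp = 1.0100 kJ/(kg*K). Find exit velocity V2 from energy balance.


dT = 436.0560 K
2*cp*1000*dT = 880833.1200
V1^2 = 340.9193
V2 = sqrt(881174.0393) = 938.7087 m/s

938.7087 m/s


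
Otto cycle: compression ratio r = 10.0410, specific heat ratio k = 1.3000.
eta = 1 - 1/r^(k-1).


r^(k-1) = 1.9977
eta = 1 - 1/1.9977 = 0.4994 = 49.9428%

49.9428%


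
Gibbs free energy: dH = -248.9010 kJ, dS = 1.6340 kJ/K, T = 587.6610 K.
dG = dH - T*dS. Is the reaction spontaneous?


T*dS = 587.6610 * 1.6340 = 960.2381 kJ
dG = -248.9010 - 960.2381 = -1209.1391 kJ (spontaneous)

dG = -1209.1391 kJ, spontaneous


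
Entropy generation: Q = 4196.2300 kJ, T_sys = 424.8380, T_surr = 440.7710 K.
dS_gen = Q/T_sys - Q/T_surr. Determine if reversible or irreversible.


dS_sys = 4196.2300/424.8380 = 9.8772 kJ/K
dS_surr = -4196.2300/440.7710 = -9.5202 kJ/K
dS_gen = 9.8772 - 9.5202 = 0.3570 kJ/K (irreversible)

dS_gen = 0.3570 kJ/K, irreversible


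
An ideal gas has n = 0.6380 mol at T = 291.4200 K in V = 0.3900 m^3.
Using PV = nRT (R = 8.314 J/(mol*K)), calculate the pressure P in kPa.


P = nRT/V = 0.6380 * 8.314 * 291.4200 / 0.3900
= 1545.7884 / 0.3900 = 3963.5601 Pa = 3.9636 kPa

3.9636 kPa


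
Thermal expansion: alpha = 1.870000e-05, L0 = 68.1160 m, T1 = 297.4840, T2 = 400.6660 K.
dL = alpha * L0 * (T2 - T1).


dT = 103.1820 K
dL = 1.870000e-05 * 68.1160 * 103.1820 = 0.131430 m
L_final = 68.247430 m

dL = 0.131430 m


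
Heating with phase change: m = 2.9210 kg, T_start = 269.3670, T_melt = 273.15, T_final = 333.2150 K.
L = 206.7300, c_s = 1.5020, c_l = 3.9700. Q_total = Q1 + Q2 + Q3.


Q1 (sensible, solid) = 2.9210 * 1.5020 * 3.7830 = 16.5973 kJ
Q2 (latent) = 2.9210 * 206.7300 = 603.8583 kJ
Q3 (sensible, liquid) = 2.9210 * 3.9700 * 60.0650 = 696.5360 kJ
Q_total = 1316.9916 kJ

1316.9916 kJ


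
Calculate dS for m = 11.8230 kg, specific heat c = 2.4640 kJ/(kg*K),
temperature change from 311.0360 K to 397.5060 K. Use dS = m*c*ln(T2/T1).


T2/T1 = 1.2780
ln(T2/T1) = 0.2453
dS = 11.8230 * 2.4640 * 0.2453 = 7.1461 kJ/K

7.1461 kJ/K


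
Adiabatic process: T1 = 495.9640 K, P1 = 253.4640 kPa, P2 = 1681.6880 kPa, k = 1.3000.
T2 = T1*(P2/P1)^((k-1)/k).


(k-1)/k = 0.2308
(P2/P1)^exp = 1.5476
T2 = 495.9640 * 1.5476 = 767.5436 K

767.5436 K


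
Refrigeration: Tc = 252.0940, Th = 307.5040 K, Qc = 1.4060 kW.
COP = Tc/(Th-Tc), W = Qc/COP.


COP = 252.0940 / 55.4100 = 4.5496
W = 1.4060 / 4.5496 = 0.3090 kW

COP = 4.5496, W = 0.3090 kW


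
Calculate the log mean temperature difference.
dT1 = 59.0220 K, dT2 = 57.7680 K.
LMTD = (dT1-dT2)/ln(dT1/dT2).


dT1/dT2 = 1.0217
ln(dT1/dT2) = 0.0215
LMTD = 1.2540 / 0.0215 = 58.3928 K

58.3928 K


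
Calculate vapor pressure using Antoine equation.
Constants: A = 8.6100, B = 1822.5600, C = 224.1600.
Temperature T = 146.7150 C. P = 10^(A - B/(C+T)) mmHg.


C+T = 370.8750
B/(C+T) = 4.9142
log10(P) = 8.6100 - 4.9142 = 3.6958
P = 10^3.6958 = 4963.4496 mmHg

4963.4496 mmHg


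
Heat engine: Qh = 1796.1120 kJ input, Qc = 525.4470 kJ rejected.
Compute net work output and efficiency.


W = 1796.1120 - 525.4470 = 1270.6650 kJ
eta = 1270.6650 / 1796.1120 = 0.7075 = 70.7453%

W = 1270.6650 kJ, eta = 70.7453%


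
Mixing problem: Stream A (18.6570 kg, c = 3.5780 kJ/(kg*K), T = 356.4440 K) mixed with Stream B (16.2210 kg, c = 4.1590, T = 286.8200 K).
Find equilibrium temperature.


num = 43144.1062
den = 134.2179
Tf = 321.4483 K

321.4483 K


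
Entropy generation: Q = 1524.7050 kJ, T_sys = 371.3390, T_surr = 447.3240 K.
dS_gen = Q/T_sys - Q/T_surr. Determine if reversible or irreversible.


dS_sys = 1524.7050/371.3390 = 4.1060 kJ/K
dS_surr = -1524.7050/447.3240 = -3.4085 kJ/K
dS_gen = 4.1060 - 3.4085 = 0.6975 kJ/K (irreversible)

dS_gen = 0.6975 kJ/K, irreversible


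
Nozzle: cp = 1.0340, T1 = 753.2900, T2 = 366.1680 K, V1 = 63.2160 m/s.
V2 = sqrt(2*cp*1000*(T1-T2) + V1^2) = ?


dT = 387.1220 K
2*cp*1000*dT = 800568.2960
V1^2 = 3996.2627
V2 = sqrt(804564.5587) = 896.9752 m/s

896.9752 m/s


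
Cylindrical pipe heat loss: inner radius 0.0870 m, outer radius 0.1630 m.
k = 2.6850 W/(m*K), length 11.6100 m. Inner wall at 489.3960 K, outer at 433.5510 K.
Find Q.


dT = 55.8450 K
ln(ro/ri) = 0.6278
Q = 2*pi*2.6850*11.6100*55.8450 / 0.6278 = 17421.6888 W

17421.6888 W


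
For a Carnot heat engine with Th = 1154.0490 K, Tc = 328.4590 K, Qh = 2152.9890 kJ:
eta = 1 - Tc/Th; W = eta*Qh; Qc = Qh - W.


eta = 1 - 328.4590/1154.0490 = 0.7154
W = 0.7154 * 2152.9890 = 1540.2173 kJ
Qc = 2152.9890 - 1540.2173 = 612.7717 kJ

eta = 71.5386%, W = 1540.2173 kJ, Qc = 612.7717 kJ


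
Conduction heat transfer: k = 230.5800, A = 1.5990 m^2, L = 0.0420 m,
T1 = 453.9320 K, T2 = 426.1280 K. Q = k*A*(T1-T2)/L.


dT = 27.8040 K
Q = 230.5800 * 1.5990 * 27.8040 / 0.0420 = 244077.6920 W

244077.6920 W


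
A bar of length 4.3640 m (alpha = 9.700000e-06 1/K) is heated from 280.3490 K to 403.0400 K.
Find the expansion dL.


dT = 122.6910 K
dL = 9.700000e-06 * 4.3640 * 122.6910 = 0.005194 m
L_final = 4.369194 m

dL = 0.005194 m


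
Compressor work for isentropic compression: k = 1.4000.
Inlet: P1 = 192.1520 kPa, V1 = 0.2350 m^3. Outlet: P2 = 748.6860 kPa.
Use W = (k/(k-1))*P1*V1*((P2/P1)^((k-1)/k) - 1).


(k-1)/k = 0.2857
(P2/P1)^exp = 1.4749
W = 3.5000 * 192.1520 * 0.2350 * (1.4749 - 1) = 75.0534 kJ

75.0534 kJ


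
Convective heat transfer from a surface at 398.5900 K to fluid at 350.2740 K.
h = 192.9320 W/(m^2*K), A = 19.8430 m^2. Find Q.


dT = 48.3160 K
Q = 192.9320 * 19.8430 * 48.3160 = 184970.5429 W

184970.5429 W


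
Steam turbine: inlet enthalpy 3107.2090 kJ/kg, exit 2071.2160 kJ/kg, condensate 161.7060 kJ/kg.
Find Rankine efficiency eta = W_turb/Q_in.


W = 1035.9930 kJ/kg
Q_in = 2945.5030 kJ/kg
eta = 0.3517 = 35.1720%

eta = 35.1720%


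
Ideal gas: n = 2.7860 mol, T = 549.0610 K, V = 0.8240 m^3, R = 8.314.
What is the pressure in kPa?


P = nRT/V = 2.7860 * 8.314 * 549.0610 / 0.8240
= 12717.7923 / 0.8240 = 15434.2140 Pa = 15.4342 kPa

15.4342 kPa


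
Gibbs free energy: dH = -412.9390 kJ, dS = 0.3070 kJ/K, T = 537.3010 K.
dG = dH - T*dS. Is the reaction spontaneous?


T*dS = 537.3010 * 0.3070 = 164.9514 kJ
dG = -412.9390 - 164.9514 = -577.8904 kJ (spontaneous)

dG = -577.8904 kJ, spontaneous


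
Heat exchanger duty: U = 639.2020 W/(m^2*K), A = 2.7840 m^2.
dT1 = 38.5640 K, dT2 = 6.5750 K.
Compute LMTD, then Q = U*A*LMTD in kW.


LMTD = 18.0826 K
Q = 639.2020 * 2.7840 * 18.0826 = 32178.7547 W = 32.1788 kW

32.1788 kW


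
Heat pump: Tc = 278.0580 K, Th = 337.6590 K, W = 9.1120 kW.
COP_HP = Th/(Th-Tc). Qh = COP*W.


COP = 337.6590 / 59.6010 = 5.6653
Qh = 5.6653 * 9.1120 = 51.6224 kW

COP = 5.6653, Qh = 51.6224 kW


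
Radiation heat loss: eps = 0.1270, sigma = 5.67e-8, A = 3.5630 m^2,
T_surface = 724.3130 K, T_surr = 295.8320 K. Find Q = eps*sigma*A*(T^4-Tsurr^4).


T^4 = 2.7524e+11
Tsurr^4 = 7.6592e+09
Q = 0.1270 * 5.67e-8 * 3.5630 * 2.6758e+11 = 6865.1656 W

6865.1656 W


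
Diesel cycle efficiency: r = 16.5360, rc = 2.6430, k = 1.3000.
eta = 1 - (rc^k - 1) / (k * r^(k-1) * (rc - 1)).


r^(k-1) = 2.3202
rc^k = 3.5377
eta = 0.4879 = 48.7920%

48.7920%


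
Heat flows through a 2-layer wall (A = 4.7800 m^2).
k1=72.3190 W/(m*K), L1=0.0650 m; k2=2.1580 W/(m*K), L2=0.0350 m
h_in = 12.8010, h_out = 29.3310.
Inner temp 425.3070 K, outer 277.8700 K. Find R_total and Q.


R_conv_in = 1/(12.8010*4.7800) = 0.0163
R_1 = 0.0650/(72.3190*4.7800) = 0.0002
R_2 = 0.0350/(2.1580*4.7800) = 0.0034
R_conv_out = 1/(29.3310*4.7800) = 0.0071
R_total = 0.0271 K/W
Q = 147.4370 / 0.0271 = 5449.2281 W

R_total = 0.0271 K/W, Q = 5449.2281 W


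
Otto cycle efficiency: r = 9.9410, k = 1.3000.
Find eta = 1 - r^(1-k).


r^(k-1) = 1.9917
eta = 1 - 1/1.9917 = 0.4979 = 49.7922%

49.7922%


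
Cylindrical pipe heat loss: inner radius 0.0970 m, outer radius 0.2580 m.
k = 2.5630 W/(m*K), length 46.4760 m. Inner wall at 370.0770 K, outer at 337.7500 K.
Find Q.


dT = 32.3270 K
ln(ro/ri) = 0.9782
Q = 2*pi*2.5630*46.4760*32.3270 / 0.9782 = 24732.8055 W

24732.8055 W


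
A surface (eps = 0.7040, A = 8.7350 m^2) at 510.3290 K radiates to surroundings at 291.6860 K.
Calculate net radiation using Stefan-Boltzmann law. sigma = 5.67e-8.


T^4 = 6.7827e+10
Tsurr^4 = 7.2387e+09
Q = 0.7040 * 5.67e-8 * 8.7350 * 6.0588e+10 = 21125.4211 W

21125.4211 W


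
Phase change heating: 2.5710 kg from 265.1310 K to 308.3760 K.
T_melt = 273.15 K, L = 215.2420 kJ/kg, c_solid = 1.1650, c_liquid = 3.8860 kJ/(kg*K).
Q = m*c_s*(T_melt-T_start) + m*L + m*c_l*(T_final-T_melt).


Q1 (sensible, solid) = 2.5710 * 1.1650 * 8.0190 = 24.0186 kJ
Q2 (latent) = 2.5710 * 215.2420 = 553.3872 kJ
Q3 (sensible, liquid) = 2.5710 * 3.8860 * 35.2260 = 351.9397 kJ
Q_total = 929.3455 kJ

929.3455 kJ


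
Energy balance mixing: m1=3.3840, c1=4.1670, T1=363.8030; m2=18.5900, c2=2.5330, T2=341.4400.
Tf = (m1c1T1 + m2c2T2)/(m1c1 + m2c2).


num = 21207.9199
den = 61.1896
Tf = 346.5935 K

346.5935 K


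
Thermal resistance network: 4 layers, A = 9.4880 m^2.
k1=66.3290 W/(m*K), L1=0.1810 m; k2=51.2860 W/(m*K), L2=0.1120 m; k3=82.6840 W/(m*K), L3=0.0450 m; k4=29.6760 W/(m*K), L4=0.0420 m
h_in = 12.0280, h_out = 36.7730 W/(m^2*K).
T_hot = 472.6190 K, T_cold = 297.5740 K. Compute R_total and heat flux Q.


R_conv_in = 1/(12.0280*9.4880) = 0.0088
R_1 = 0.1810/(66.3290*9.4880) = 0.0003
R_2 = 0.1120/(51.2860*9.4880) = 0.0002
R_3 = 0.0450/(82.6840*9.4880) = 5.7361e-05
R_4 = 0.0420/(29.6760*9.4880) = 0.0001
R_conv_out = 1/(36.7730*9.4880) = 0.0029
R_total = 0.0124 K/W
Q = 175.0450 / 0.0124 = 14170.2273 W

R_total = 0.0124 K/W, Q = 14170.2273 W
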